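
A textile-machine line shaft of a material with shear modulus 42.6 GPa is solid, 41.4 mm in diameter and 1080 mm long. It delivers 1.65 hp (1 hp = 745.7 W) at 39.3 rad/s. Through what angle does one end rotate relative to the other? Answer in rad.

ω = 39.3 rad/s, so T = P/ω = 1.65×745.7 / 39.30 = 31.31 N·m.
J = πd⁴/32 = π(0.0414)⁴/32 = 2.884×10^-7 m⁴.
θ = T·L/(G·J) = 31.31 × 1.08 / (42.6×10⁹ × 2.884×10^-7) = 2.752×10^-3 rad.

0.00275 rad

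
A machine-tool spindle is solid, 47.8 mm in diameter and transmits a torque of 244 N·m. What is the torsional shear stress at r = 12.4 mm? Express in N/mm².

5.90 N/mm²

J = πd⁴/32 = π(0.0478)⁴/32 = 5.125×10^-7 m⁴.
Shear stress varies linearly with radius: τ = T·r/J = 244.0 × 0.0124 / 5.125×10^-7 = 5.903×10^6 Pa.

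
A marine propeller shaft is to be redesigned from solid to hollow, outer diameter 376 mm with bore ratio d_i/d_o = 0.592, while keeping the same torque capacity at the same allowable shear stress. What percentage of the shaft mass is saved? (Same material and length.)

Equal τ_max and T ⇒ the solid shaft needs d_s³ = d_o³(1−k⁴), so d_s = 376·(1−0.592⁴)^(1/3) = 359.9 mm.
Area ratio A_h/A_s = d_o²(1−k²)/d_s² = (1−k²)/(1−k⁴)^(2/3) = 0.7088.
Mass saving = 1 − 0.7088 = 29.1 %.

29.1 %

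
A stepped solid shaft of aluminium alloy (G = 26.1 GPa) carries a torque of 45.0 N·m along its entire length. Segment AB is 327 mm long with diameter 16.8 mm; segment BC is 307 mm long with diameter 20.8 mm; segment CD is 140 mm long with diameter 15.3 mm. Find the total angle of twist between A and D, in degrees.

8.35°

J_AB = π(0.0168)⁴/32 = 7.82×10^-9 m⁴; J_BC = π(0.0208)⁴/32 = 1.84×10^-8 m⁴; J_CD = π(0.0153)⁴/32 = 5.38×10^-9 m⁴.
θ = (T/G)·Σ L_i/J_i = (45.00/26.1×10⁹)·(0.327/7.82×10^-9 + 0.307/1.84×10^-8 + 0.140/5.38×10^-9) = 0.1458 rad.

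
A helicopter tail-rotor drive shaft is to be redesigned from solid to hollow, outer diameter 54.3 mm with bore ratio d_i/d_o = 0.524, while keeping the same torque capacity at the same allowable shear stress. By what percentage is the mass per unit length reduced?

Equal τ_max and T ⇒ the solid shaft needs d_s³ = d_o³(1−k⁴), so d_s = 54.3·(1−0.524⁴)^(1/3) = 52.90 mm.
Area ratio A_h/A_s = d_o²(1−k²)/d_s² = (1−k²)/(1−k⁴)^(2/3) = 0.7643.
Mass saving = 1 − 0.7643 = 23.6 %.

23.6 %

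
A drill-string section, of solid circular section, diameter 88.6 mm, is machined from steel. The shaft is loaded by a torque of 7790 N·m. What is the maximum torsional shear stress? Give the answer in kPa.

57000 kPa

J = πd⁴/32 = π(0.0886)⁴/32 = 6.050×10^-6 m⁴.
τ_max = T·r/J = 7790 × 0.0443 / 6.050×10^-6 = 5.704×10^7 Pa.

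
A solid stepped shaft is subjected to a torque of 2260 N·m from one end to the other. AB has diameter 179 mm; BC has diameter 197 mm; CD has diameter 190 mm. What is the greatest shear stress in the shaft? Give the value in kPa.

Under the same torque, τ_max = 16T/(πd³) is largest where d is smallest — segment AB (d = 179 mm).
τ_max = 16·2260/(π·(0.179)³) = 2.007×10^6 Pa.

2010 kPa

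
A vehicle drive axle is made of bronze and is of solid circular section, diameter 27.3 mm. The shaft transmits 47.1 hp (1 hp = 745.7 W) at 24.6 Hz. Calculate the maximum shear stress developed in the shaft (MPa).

56.9 MPa

ω = 2π·24.6 = 154.6 rad/s, so T = P/ω = 47.1×745.7 / 154.6 = 227.2 N·m.
J = πd⁴/32 = π(0.0273)⁴/32 = 5.453×10^-8 m⁴.
τ_max = T·r/J = 227.2 × 0.0137 / 5.453×10^-8 = 5.688×10^7 Pa.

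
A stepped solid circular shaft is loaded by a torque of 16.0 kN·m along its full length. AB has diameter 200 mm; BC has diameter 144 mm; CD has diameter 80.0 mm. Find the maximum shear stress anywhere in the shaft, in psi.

23100 psi

Under the same torque, τ_max = 16T/(πd³) is largest where d is smallest — segment CD (d = 80.0 mm).
τ_max = 16·16000/(π·(0.0800)³) = 1.592×10^8 Pa.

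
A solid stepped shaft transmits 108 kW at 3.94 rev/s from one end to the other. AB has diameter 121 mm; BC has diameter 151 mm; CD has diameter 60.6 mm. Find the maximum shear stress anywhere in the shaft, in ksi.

ω = 2π·3.94 = 24.76 rad/s, so T = P/ω = 108×10³ / 24.76 = 4363 N·m.
Under the same torque, τ_max = 16T/(πd³) is largest where d is smallest — segment CD (d = 60.6 mm).
τ_max = 16·4363/(π·(0.0606)³) = 9.984×10^7 Pa.

14.5 ksi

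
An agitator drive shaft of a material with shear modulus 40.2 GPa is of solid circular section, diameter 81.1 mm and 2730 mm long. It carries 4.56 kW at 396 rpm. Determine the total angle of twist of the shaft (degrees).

ω = 2π·396/60 = 41.47 rad/s, so T = P/ω = 4.56×10³ / 41.47 = 110.0 N·m.
J = πd⁴/32 = π(0.0811)⁴/32 = 4.247×10^-6 m⁴.
θ = T·L/(G·J) = 110.0 × 2.73 / (40.2×10⁹ × 4.247×10^-6) = 1.758×10^-3 rad.

0.101°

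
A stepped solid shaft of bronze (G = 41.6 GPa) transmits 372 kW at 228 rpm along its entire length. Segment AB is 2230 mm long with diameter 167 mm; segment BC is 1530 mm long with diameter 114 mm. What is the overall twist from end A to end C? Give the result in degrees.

ω = 2π·228/60 = 23.88 rad/s, so T = P/ω = 372×10³ / 23.88 = 15580 N·m.
J_AB = π(0.167)⁴/32 = 7.64×10^-5 m⁴; J_BC = π(0.114)⁴/32 = 1.66×10^-5 m⁴.
θ = (T/G)·Σ L_i/J_i = (15580/41.6×10⁹)·(2.23/7.64×10^-5 + 1.53/1.66×10^-5) = 0.04550 rad.

2.61°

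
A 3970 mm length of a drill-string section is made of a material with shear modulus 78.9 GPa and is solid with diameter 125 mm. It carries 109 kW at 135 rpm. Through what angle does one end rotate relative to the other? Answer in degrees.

0.927°

ω = 2π·135/60 = 14.14 rad/s, so T = P/ω = 109×10³ / 14.14 = 7710 N·m.
J = πd⁴/32 = π(0.125)⁴/32 = 2.397×10^-5 m⁴.
θ = T·L/(G·J) = 7710 × 3.97 / (78.9×10⁹ × 2.397×10^-5) = 0.01619 rad.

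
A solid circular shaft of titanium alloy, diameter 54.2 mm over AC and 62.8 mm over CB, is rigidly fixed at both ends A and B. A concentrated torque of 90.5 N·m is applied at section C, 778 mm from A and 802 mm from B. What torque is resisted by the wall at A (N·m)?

32.9 N·m

Compatibility: T_A·a/J_AC = T_B·b/J_CB with T_A + T_B = T₀.
J_AC = 8.47×10^-7 m⁴, J_CB = 1.53×10^-6 m⁴, so T_A = T₀·(J_AC/a)/((J_AC/a)+(J_CB/b)) = 32.93 N·m, T_B = 57.57 N·m.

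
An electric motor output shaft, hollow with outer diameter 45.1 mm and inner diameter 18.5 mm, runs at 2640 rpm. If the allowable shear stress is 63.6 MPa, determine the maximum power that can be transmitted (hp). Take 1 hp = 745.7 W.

J = π(d_o⁴ − d_i⁴)/32 = π(0.0451⁴ − 0.0185⁴)/32 = 3.947×10^-7 m⁴.
T_max = τ_allow·J/r = 6.36×10^7 × 3.947×10^-7 / 0.0226 = 1113 N·m.
ω = 2π·2640/60 = 276.5 rad/s, so P_max = T_max·ω = 3.077×10^5 W.

413 hp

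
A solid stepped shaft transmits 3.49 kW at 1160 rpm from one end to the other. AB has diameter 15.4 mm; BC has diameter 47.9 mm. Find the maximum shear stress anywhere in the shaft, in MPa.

ω = 2π·1160/60 = 121.5 rad/s, so T = P/ω = 3.49×10³ / 121.5 = 28.73 N·m.
Under the same torque, τ_max = 16T/(πd³) is largest where d is smallest — segment AB (d = 15.4 mm).
τ_max = 16·28.73/(π·(0.0154)³) = 4.006×10^7 Pa.

40.1 MPa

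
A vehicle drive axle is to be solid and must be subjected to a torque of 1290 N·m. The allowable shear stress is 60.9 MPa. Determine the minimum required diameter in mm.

For a solid shaft τ_max = 16T/(πd³), so d = (16T/(π τ_allow))^(1/3) = (16·1290/(π·6.09×10^7))^(1/3) = 0.04760 m.

47.6 mm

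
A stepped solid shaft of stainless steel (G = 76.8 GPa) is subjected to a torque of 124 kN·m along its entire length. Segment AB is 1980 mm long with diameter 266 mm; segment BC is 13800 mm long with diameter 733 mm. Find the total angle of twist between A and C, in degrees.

0.418°

J_AB = π(0.266)⁴/32 = 4.92×10^-4 m⁴; J_BC = π(0.733)⁴/32 = 0.0283 m⁴.
θ = (T/G)·Σ L_i/J_i = (124000/76.8×10⁹)·(1.98/4.92×10^-4 + 13.8/0.0283) = 7.290×10^-3 rad.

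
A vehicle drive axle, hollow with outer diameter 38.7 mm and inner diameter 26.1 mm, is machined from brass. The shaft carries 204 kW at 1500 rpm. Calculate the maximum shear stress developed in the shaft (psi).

20900 psi

ω = 2π·1500/60 = 157.1 rad/s, so T = P/ω = 204×10³ / 157.1 = 1299 N·m.
J = π(d_o⁴ − d_i⁴)/32 = π(0.0387⁴ − 0.0261⁴)/32 = 1.747×10^-7 m⁴.
τ_max = T·r/J = 1299 × 0.0194 / 1.747×10^-7 = 1.439×10^8 Pa.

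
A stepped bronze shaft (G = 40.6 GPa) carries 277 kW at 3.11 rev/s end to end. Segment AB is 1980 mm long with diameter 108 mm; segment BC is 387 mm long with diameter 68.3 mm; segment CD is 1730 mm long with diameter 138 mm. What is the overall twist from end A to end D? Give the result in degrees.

ω = 2π·3.11 = 19.54 rad/s, so T = P/ω = 277×10³ / 19.54 = 14180 N·m.
J_AB = π(0.108)⁴/32 = 1.34×10^-5 m⁴; J_BC = π(0.0683)⁴/32 = 2.14×10^-6 m⁴; J_CD = π(0.138)⁴/32 = 3.56×10^-5 m⁴.
θ = (T/G)·Σ L_i/J_i = (14180/40.6×10⁹)·(1.98/1.34×10^-5 + 0.387/2.14×10^-6 + 1.73/3.56×10^-5) = 0.1320 rad.

7.56°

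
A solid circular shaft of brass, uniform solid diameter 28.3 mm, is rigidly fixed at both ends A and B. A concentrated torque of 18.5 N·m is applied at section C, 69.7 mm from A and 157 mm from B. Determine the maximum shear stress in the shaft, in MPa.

2.88 MPa

With uniform GJ and both ends fixed, compatibility θ_AC = θ_CB gives T_A·a = T_B·b, together with T_A + T_B = T₀.
T_A = T₀·b/(a+b) = 18.50·157/226.7 = 12.81 N·m; T_B = 5.688 N·m.
τ in each portion: τ_AC = 2.88×10^6 Pa, τ_CB = 1.28×10^6 Pa; maximum is in AC.
τ_max = T_AC·r/J = 12.81·0.0142/6.30×10^-8 = 2.879×10^6 Pa.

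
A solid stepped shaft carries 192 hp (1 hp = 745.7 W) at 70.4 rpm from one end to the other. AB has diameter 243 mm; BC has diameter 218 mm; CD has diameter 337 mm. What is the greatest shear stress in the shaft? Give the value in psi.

1380 psi

ω = 2π·70.4/60 = 7.372 rad/s, so T = P/ω = 192×745.7 / 7.372 = 19420 N·m.
Under the same torque, τ_max = 16T/(πd³) is largest where d is smallest — segment BC (d = 218 mm).
τ_max = 16·19420/(π·(0.218)³) = 9.547×10^6 Pa.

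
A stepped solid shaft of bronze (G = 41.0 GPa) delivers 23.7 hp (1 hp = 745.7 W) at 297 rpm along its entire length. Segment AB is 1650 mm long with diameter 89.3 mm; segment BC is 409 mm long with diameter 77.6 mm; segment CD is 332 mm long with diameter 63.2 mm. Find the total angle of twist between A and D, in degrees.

ω = 2π·297/60 = 31.10 rad/s, so T = P/ω = 23.7×745.7 / 31.10 = 568.2 N·m.
J_AB = π(0.0893)⁴/32 = 6.24×10^-6 m⁴; J_BC = π(0.0776)⁴/32 = 3.56×10^-6 m⁴; J_CD = π(0.0632)⁴/32 = 1.57×10^-6 m⁴.
θ = (T/G)·Σ L_i/J_i = (568.2/41.0×10⁹)·(1.65/6.24×10^-6 + 0.409/3.56×10^-6 + 0.332/1.57×10^-6) = 8.193×10^-3 rad.

0.469°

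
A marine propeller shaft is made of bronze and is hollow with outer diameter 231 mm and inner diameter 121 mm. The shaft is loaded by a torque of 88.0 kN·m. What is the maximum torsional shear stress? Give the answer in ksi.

5.70 ksi

J = π(d_o⁴ − d_i⁴)/32 = π(0.231⁴ − 0.121⁴)/32 = 2.585×10^-4 m⁴.
τ_max = T·r/J = 88000 × 0.116 / 2.585×10^-4 = 3.932×10^7 Pa.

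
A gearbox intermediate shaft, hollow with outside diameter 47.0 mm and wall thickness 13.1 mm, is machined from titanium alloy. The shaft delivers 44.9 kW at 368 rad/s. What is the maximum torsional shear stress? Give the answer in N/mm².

6.22 N/mm²

ω = 368 rad/s, so T = P/ω = 44.9×10³ / 368.0 = 122.0 N·m.
J = π(d_o⁴ − d_i⁴)/32 = π(0.0470⁴ − 0.0208⁴)/32 = 4.607×10^-7 m⁴.
τ_max = T·r/J = 122.0 × 0.0235 / 4.607×10^-7 = 6.224×10^6 Pa.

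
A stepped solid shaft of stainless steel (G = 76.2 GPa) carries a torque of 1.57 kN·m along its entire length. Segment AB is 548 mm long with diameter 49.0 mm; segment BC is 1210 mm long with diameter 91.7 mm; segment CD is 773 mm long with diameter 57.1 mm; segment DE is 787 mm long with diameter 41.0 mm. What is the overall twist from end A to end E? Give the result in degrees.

5.57°

J_AB = π(0.0490)⁴/32 = 5.66×10^-7 m⁴; J_BC = π(0.0917)⁴/32 = 6.94×10^-6 m⁴; J_CD = π(0.0571)⁴/32 = 1.04×10^-6 m⁴; J_DE = π(0.0410)⁴/32 = 2.77×10^-7 m⁴.
θ = (T/G)·Σ L_i/J_i = (1570/76.2×10⁹)·(0.548/5.66×10^-7 + 1.21/6.94×10^-6 + 0.773/1.04×10^-6 + 0.787/2.77×10^-7) = 0.09725 rad.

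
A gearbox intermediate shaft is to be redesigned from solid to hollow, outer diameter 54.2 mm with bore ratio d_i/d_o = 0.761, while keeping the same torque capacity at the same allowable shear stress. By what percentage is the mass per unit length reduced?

44.7 %

Equal τ_max and T ⇒ the solid shaft needs d_s³ = d_o³(1−k⁴), so d_s = 54.2·(1−0.761⁴)^(1/3) = 47.30 mm.
Area ratio A_h/A_s = d_o²(1−k²)/d_s² = (1−k²)/(1−k⁴)^(2/3) = 0.5526.
Mass saving = 1 − 0.5526 = 44.7 %.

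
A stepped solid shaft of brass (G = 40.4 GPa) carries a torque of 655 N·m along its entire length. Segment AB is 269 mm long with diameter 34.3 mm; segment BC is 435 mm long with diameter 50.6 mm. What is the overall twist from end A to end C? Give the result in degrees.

2.47°

J_AB = π(0.0343)⁴/32 = 1.36×10^-7 m⁴; J_BC = π(0.0506)⁴/32 = 6.44×10^-7 m⁴.
θ = (T/G)·Σ L_i/J_i = (655.0/40.4×10⁹)·(0.269/1.36×10^-7 + 0.435/6.44×10^-7) = 0.04305 rad.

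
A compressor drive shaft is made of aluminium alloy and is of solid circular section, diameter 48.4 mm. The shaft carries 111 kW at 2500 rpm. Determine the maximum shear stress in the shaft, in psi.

2760 psi

ω = 2π·2500/60 = 261.8 rad/s, so T = P/ω = 111×10³ / 261.8 = 424.0 N·m.
J = πd⁴/32 = π(0.0484)⁴/32 = 5.387×10^-7 m⁴.
τ_max = T·r/J = 424.0 × 0.0242 / 5.387×10^-7 = 1.905×10^7 Pa.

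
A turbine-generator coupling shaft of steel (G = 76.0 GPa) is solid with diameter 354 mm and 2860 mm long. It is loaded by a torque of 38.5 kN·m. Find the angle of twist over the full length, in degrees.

0.0538°

J = πd⁴/32 = π(0.354)⁴/32 = 1.542×10^-3 m⁴.
θ = T·L/(G·J) = 38500 × 2.86 / (76.0×10⁹ × 1.542×10^-3) = 9.397×10^-4 rad.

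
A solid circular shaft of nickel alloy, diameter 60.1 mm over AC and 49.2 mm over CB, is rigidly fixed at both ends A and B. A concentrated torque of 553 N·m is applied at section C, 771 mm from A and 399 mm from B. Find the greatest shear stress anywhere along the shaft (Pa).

Compatibility: T_A·a/J_AC = T_B·b/J_CB with T_A + T_B = T₀.
J_AC = 1.28×10^-6 m⁴, J_CB = 5.75×10^-7 m⁴, so T_A = T₀·(J_AC/a)/((J_AC/a)+(J_CB/b)) = 296.1 N·m, T_B = 256.9 N·m.
τ in each portion: τ_AC = 6.95×10^6 Pa, τ_CB = 1.10×10^7 Pa; maximum is in CB.
τ_max = T_CB·r/J = 256.9·0.0246/5.75×10^-7 = 1.099×10^7 Pa.

1.10e7 Pa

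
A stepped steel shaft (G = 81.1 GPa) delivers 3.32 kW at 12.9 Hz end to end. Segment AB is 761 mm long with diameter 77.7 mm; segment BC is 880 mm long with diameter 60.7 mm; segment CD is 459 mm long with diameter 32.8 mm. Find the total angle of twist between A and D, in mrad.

2.48 mrad

ω = 2π·12.9 = 81.05 rad/s, so T = P/ω = 3.32×10³ / 81.05 = 40.96 N·m.
J_AB = π(0.0777)⁴/32 = 3.58×10^-6 m⁴; J_BC = π(0.0607)⁴/32 = 1.33×10^-6 m⁴; J_CD = π(0.0328)⁴/32 = 1.14×10^-7 m⁴.
θ = (T/G)·Σ L_i/J_i = (40.96/81.1×10⁹)·(0.761/3.58×10^-6 + 0.880/1.33×10^-6 + 0.459/1.14×10^-7) = 2.481×10^-3 rad.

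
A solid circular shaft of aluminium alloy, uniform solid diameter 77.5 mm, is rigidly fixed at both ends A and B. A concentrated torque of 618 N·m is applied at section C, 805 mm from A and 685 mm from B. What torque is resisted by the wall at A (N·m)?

284 N·m

With uniform GJ and both ends fixed, compatibility θ_AC = θ_CB gives T_A·a = T_B·b, together with T_A + T_B = T₀.
T_A = T₀·b/(a+b) = 618.0·685/1490 = 284.1 N·m; T_B = 333.9 N·m.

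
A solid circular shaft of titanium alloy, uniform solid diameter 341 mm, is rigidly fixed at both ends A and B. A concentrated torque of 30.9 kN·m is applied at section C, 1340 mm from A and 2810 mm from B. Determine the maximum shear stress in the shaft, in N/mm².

2.69 N/mm²

With uniform GJ and both ends fixed, compatibility θ_AC = θ_CB gives T_A·a = T_B·b, together with T_A + T_B = T₀.
T_A = T₀·b/(a+b) = 30900·2810/4150 = 20920 N·m; T_B = 9977 N·m.
τ in each portion: τ_AC = 2.69×10^6 Pa, τ_CB = 1.28×10^6 Pa; maximum is in AC.
τ_max = T_AC·r/J = 20920·0.171/1.33×10^-3 = 2.687×10^6 Pa.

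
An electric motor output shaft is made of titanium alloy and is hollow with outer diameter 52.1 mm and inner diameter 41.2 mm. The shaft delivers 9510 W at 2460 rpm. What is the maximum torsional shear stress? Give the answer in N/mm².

ω = 2π·2460/60 = 257.6 rad/s, so T = P/ω = 9510 / 257.6 = 36.92 N·m.
J = π(d_o⁴ − d_i⁴)/32 = π(0.0521⁴ − 0.0412⁴)/32 = 4.405×10^-7 m⁴.
τ_max = T·r/J = 36.92 × 0.0261 / 4.405×10^-7 = 2.183×10^6 Pa.

2.18 N/mm²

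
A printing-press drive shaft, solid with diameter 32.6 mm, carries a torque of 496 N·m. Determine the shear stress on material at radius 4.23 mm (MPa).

J = πd⁴/32 = π(0.0326)⁴/32 = 1.109×10^-7 m⁴.
Shear stress varies linearly with radius: τ = T·r/J = 496.0 × 0.00423 / 1.109×10^-7 = 1.892×10^7 Pa.

18.9 MPa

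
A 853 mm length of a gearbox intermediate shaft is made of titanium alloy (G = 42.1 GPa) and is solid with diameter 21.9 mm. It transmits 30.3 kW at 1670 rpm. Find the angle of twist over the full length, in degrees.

ω = 2π·1670/60 = 174.9 rad/s, so T = P/ω = 30.3×10³ / 174.9 = 173.3 N·m.
J = πd⁴/32 = π(0.0219)⁴/32 = 2.258×10^-8 m⁴.
θ = T·L/(G·J) = 173.3 × 0.853 / (42.1×10⁹ × 2.258×10^-8) = 0.1554 rad.

8.91°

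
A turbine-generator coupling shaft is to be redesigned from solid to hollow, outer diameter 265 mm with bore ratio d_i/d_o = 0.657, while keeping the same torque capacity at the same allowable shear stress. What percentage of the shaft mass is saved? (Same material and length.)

Equal τ_max and T ⇒ the solid shaft needs d_s³ = d_o³(1−k⁴), so d_s = 265·(1−0.657⁴)^(1/3) = 247.4 mm.
Area ratio A_h/A_s = d_o²(1−k²)/d_s² = (1−k²)/(1−k⁴)^(2/3) = 0.6521.
Mass saving = 1 − 0.6521 = 34.8 %.

34.8 %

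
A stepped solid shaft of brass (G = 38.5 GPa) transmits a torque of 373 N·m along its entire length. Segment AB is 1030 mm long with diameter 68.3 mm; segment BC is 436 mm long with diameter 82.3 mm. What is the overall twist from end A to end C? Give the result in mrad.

5.61 mrad

J_AB = π(0.0683)⁴/32 = 2.14×10^-6 m⁴; J_BC = π(0.0823)⁴/32 = 4.50×10^-6 m⁴.
θ = (T/G)·Σ L_i/J_i = (373.0/38.5×10⁹)·(1.03/2.14×10^-6 + 0.436/4.50×10^-6) = 5.609×10^-3 rad.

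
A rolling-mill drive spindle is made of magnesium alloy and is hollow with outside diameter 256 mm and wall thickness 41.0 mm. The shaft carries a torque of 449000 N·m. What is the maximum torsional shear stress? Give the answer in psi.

J = π(d_o⁴ − d_i⁴)/32 = π(0.256⁴ − 0.174⁴)/32 = 3.317×10^-4 m⁴.
τ_max = T·r/J = 449000 × 0.128 / 3.317×10^-4 = 1.733×10^8 Pa.

25100 psi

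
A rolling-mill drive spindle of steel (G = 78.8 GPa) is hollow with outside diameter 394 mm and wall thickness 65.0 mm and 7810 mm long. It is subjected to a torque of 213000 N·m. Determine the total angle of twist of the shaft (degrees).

0.640°

J = π(d_o⁴ − d_i⁴)/32 = π(0.394⁴ − 0.264⁴)/32 = 1.889×10^-3 m⁴.
θ = T·L/(G·J) = 213000 × 7.81 / (78.8×10⁹ × 1.889×10^-3) = 0.01118 rad.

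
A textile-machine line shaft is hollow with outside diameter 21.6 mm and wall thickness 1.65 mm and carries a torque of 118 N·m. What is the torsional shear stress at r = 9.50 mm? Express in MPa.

108 MPa

J = π(d_o⁴ − d_i⁴)/32 = π(0.0216⁴ − 0.0183⁴)/32 = 1.036×10^-8 m⁴.
Shear stress varies linearly with radius: τ = T·r/J = 118.0 × 0.00950 / 1.036×10^-8 = 1.082×10^8 Pa.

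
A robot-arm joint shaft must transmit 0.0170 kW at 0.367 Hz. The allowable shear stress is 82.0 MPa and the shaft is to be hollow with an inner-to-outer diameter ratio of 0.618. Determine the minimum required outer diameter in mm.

8.12 mm

ω = 2π·0.367 = 2.306 rad/s, so T = P/ω = 0.0170×10³ / 2.306 = 7.372 N·m.
For a hollow shaft with d_i/d_o = 0.618: τ_max = 16T/(π d_o³ (1−k⁴)), so d_o = [16T/(π τ_allow (1−k⁴))]^(1/3) = [16·7.372/(π·8.20×10^7·0.8541)]^(1/3) = 0.008124 m.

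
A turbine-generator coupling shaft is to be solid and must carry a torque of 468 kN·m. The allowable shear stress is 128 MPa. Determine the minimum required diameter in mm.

265 mm

For a solid shaft τ_max = 16T/(πd³), so d = (16T/(π τ_allow))^(1/3) = (16·468000/(π·1.28×10^8))^(1/3) = 0.2651 m.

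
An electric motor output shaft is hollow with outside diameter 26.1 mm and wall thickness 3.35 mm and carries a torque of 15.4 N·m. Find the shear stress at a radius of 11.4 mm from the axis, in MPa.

5.55 MPa

J = π(d_o⁴ − d_i⁴)/32 = π(0.0261⁴ − 0.0194⁴)/32 = 3.165×10^-8 m⁴.
Shear stress varies linearly with radius: τ = T·r/J = 15.40 × 0.0114 / 3.165×10^-8 = 5.547×10^6 Pa.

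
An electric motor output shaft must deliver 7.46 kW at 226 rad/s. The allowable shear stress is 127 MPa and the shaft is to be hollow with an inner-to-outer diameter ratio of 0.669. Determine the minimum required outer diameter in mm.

ω = 226 rad/s, so T = P/ω = 7.46×10³ / 226.0 = 33.01 N·m.
For a hollow shaft with d_i/d_o = 0.669: τ_max = 16T/(π d_o³ (1−k⁴)), so d_o = [16T/(π τ_allow (1−k⁴))]^(1/3) = [16·33.01/(π·1.27×10^8·0.7997)]^(1/3) = 0.01183 m.

11.8 mm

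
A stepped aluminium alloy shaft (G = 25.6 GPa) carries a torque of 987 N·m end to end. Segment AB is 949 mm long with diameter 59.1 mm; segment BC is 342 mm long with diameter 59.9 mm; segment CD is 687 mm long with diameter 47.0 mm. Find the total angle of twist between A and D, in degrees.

J_AB = π(0.0591)⁴/32 = 1.20×10^-6 m⁴; J_BC = π(0.0599)⁴/32 = 1.26×10^-6 m⁴; J_CD = π(0.0470)⁴/32 = 4.79×10^-7 m⁴.
θ = (T/G)·Σ L_i/J_i = (987.0/25.6×10⁹)·(0.949/1.20×10^-6 + 0.342/1.26×10^-6 + 0.687/4.79×10^-7) = 0.09627 rad.

5.52°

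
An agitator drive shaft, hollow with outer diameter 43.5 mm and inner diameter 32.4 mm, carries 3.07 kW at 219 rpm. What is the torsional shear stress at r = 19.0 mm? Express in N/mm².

10.5 N/mm²

ω = 2π·219/60 = 22.93 rad/s, so T = P/ω = 3.07×10³ / 22.93 = 133.9 N·m.
J = π(d_o⁴ − d_i⁴)/32 = π(0.0435⁴ − 0.0324⁴)/32 = 2.433×10^-7 m⁴.
Shear stress varies linearly with radius: τ = T·r/J = 133.9 × 0.0190 / 2.433×10^-7 = 1.045×10^7 Pa.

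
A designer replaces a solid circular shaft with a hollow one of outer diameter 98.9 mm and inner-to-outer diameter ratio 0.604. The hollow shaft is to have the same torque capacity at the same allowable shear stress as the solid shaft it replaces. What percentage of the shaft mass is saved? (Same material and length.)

Equal τ_max and T ⇒ the solid shaft needs d_s³ = d_o³(1−k⁴), so d_s = 98.9·(1−0.604⁴)^(1/3) = 94.30 mm.
Area ratio A_h/A_s = d_o²(1−k²)/d_s² = (1−k²)/(1−k⁴)^(2/3) = 0.6986.
Mass saving = 1 − 0.6986 = 30.1 %.

30.1 %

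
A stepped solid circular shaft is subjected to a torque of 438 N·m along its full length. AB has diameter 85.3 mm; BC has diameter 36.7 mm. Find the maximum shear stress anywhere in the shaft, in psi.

6550 psi

Under the same torque, τ_max = 16T/(πd³) is largest where d is smallest — segment BC (d = 36.7 mm).
τ_max = 16·438.0/(π·(0.0367)³) = 4.513×10^7 Pa.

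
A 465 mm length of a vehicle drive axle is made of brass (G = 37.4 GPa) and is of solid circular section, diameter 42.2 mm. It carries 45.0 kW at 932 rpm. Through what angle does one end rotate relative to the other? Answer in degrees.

1.05°

ω = 2π·932/60 = 97.60 rad/s, so T = P/ω = 45.0×10³ / 97.60 = 461.1 N·m.
J = πd⁴/32 = π(0.0422)⁴/32 = 3.114×10^-7 m⁴.
θ = T·L/(G·J) = 461.1 × 0.465 / (37.4×10⁹ × 3.114×10^-7) = 0.01841 rad.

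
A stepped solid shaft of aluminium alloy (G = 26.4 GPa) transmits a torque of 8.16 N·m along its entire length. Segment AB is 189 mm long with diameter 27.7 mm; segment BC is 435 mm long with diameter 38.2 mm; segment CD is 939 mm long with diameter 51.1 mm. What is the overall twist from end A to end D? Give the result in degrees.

0.120°

J_AB = π(0.0277)⁴/32 = 5.78×10^-8 m⁴; J_BC = π(0.0382)⁴/32 = 2.09×10^-7 m⁴; J_CD = π(0.0511)⁴/32 = 6.69×10^-7 m⁴.
θ = (T/G)·Σ L_i/J_i = (8.160/26.4×10⁹)·(0.189/5.78×10^-8 + 0.435/2.09×10^-7 + 0.939/6.69×10^-7) = 2.087×10^-3 rad.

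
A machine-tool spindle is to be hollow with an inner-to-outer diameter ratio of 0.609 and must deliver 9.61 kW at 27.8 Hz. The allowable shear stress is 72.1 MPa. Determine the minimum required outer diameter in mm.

ω = 2π·27.8 = 174.7 rad/s, so T = P/ω = 9.61×10³ / 174.7 = 55.02 N·m.
For a hollow shaft with d_i/d_o = 0.609: τ_max = 16T/(π d_o³ (1−k⁴)), so d_o = [16T/(π τ_allow (1−k⁴))]^(1/3) = [16·55.02/(π·7.21×10^7·0.8624)]^(1/3) = 0.01652 m.

16.5 mm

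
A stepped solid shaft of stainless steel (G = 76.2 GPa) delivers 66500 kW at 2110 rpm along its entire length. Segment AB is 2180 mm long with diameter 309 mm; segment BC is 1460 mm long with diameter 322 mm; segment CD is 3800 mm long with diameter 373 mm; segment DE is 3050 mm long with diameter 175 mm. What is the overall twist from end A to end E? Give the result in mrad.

ω = 2π·2110/60 = 221.0 rad/s, so T = P/ω = 66500×10³ / 221.0 = 301000 N·m.
J_AB = π(0.309)⁴/32 = 8.95×10^-4 m⁴; J_BC = π(0.322)⁴/32 = 1.06×10^-3 m⁴; J_CD = π(0.373)⁴/32 = 1.90×10^-3 m⁴; J_DE = π(0.175)⁴/32 = 9.21×10^-5 m⁴.
θ = (T/G)·Σ L_i/J_i = (301000/76.2×10⁹)·(2.18/8.95×10^-4 + 1.46/1.06×10^-3 + 3.80/1.90×10^-3 + 3.05/9.21×10^-5) = 0.1538 rad.

154 mrad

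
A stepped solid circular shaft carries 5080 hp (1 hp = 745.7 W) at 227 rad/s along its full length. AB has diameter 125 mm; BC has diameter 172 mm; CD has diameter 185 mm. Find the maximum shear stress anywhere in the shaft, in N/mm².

ω = 227 rad/s, so T = P/ω = 5080×745.7 / 227.0 = 16690 N·m.
Under the same torque, τ_max = 16T/(πd³) is largest where d is smallest — segment AB (d = 125 mm).
τ_max = 16·16690/(π·(0.125)³) = 4.352×10^7 Pa.

43.5 N/mm²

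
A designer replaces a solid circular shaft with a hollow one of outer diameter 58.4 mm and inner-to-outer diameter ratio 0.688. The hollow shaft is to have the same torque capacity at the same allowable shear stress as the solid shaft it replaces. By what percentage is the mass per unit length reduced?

Equal τ_max and T ⇒ the solid shaft needs d_s³ = d_o³(1−k⁴), so d_s = 58.4·(1−0.688⁴)^(1/3) = 53.66 mm.
Area ratio A_h/A_s = d_o²(1−k²)/d_s² = (1−k²)/(1−k⁴)^(2/3) = 0.6237.
Mass saving = 1 − 0.6237 = 37.6 %.

37.6 %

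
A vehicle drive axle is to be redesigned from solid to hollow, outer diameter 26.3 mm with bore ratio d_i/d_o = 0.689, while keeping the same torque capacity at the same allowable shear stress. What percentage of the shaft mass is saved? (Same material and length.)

Equal τ_max and T ⇒ the solid shaft needs d_s³ = d_o³(1−k⁴), so d_s = 26.3·(1−0.689⁴)^(1/3) = 24.15 mm.
Area ratio A_h/A_s = d_o²(1−k²)/d_s² = (1−k²)/(1−k⁴)^(2/3) = 0.6228.
Mass saving = 1 − 0.6228 = 37.7 %.

37.7 %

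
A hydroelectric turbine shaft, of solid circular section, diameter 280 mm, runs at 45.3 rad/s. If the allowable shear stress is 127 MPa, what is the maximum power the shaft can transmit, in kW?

J = πd⁴/32 = π(0.280)⁴/32 = 6.034×10^-4 m⁴.
T_max = τ_allow·J/r = 1.27×10^8 × 6.034×10^-4 / 0.140 = 547400 N·m.
ω = 45.3 rad/s, so P_max = T_max·ω = 2.480×10^7 W.

24800 kW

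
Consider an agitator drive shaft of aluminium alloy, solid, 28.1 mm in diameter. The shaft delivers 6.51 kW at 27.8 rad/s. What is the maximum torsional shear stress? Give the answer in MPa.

ω = 27.8 rad/s, so T = P/ω = 6.51×10³ / 27.80 = 234.2 N·m.
J = πd⁴/32 = π(0.0281)⁴/32 = 6.121×10^-8 m⁴.
τ_max = T·r/J = 234.2 × 0.0140 / 6.121×10^-8 = 5.375×10^7 Pa.

53.8 MPa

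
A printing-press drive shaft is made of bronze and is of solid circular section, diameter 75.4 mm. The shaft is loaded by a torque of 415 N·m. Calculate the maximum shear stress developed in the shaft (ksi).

0.715 ksi

J = πd⁴/32 = π(0.0754)⁴/32 = 3.173×10^-6 m⁴.
τ_max = T·r/J = 415.0 × 0.0377 / 3.173×10^-6 = 4.931×10^6 Pa.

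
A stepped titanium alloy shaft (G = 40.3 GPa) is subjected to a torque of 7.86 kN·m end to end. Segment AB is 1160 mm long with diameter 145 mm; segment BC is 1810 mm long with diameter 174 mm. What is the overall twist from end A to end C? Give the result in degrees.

J_AB = π(0.145)⁴/32 = 4.34×10^-5 m⁴; J_BC = π(0.174)⁴/32 = 9.00×10^-5 m⁴.
θ = (T/G)·Σ L_i/J_i = (7860/40.3×10⁹)·(1.16/4.34×10^-5 + 1.81/9.00×10^-5) = 9.136×10^-3 rad.

0.523°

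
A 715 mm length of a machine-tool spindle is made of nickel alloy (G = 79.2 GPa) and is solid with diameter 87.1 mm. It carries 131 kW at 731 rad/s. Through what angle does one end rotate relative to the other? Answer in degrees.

0.0164°

ω = 731 rad/s, so T = P/ω = 131×10³ / 731.0 = 179.2 N·m.
J = πd⁴/32 = π(0.0871)⁴/32 = 5.650×10^-6 m⁴.
θ = T·L/(G·J) = 179.2 × 0.715 / (79.2×10⁹ × 5.650×10^-6) = 2.863×10^-4 rad.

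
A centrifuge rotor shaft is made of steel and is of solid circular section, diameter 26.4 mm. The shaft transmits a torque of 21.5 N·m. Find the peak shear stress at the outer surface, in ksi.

J = πd⁴/32 = π(0.0264)⁴/32 = 4.769×10^-8 m⁴.
τ_max = T·r/J = 21.50 × 0.0132 / 4.769×10^-8 = 5.951×10^6 Pa.

0.863 ksi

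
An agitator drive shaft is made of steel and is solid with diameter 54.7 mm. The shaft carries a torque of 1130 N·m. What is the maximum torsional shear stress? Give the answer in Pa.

J = πd⁴/32 = π(0.0547)⁴/32 = 8.789×10^-7 m⁴.
τ_max = T·r/J = 1130 × 0.0274 / 8.789×10^-7 = 3.516×10^7 Pa.

3.52e7 Pa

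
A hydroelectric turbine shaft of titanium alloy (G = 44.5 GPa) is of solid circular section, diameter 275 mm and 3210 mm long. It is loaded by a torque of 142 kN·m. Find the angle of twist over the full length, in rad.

J = πd⁴/32 = π(0.275)⁴/32 = 5.615×10^-4 m⁴.
θ = T·L/(G·J) = 142000 × 3.21 / (44.5×10⁹ × 5.615×10^-4) = 0.01824 rad.

0.0182 rad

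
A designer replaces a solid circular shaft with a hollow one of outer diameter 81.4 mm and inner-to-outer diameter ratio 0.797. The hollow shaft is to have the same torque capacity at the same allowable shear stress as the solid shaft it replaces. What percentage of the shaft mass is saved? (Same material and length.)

Equal τ_max and T ⇒ the solid shaft needs d_s³ = d_o³(1−k⁴), so d_s = 81.4·(1−0.797⁴)^(1/3) = 68.52 mm.
Area ratio A_h/A_s = d_o²(1−k²)/d_s² = (1−k²)/(1−k⁴)^(2/3) = 0.5148.
Mass saving = 1 − 0.5148 = 48.5 %.

48.5 %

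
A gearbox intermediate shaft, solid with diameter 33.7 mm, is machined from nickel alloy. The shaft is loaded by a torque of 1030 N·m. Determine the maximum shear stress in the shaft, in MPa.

137 MPa

J = πd⁴/32 = π(0.0337)⁴/32 = 1.266×10^-7 m⁴.
τ_max = T·r/J = 1030 × 0.0169 / 1.266×10^-7 = 1.371×10^8 Pa.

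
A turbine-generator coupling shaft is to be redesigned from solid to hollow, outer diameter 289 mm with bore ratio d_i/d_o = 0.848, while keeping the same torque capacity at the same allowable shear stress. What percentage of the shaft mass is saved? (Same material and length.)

54.4 %

Equal τ_max and T ⇒ the solid shaft needs d_s³ = d_o³(1−k⁴), so d_s = 289·(1−0.848⁴)^(1/3) = 226.7 mm.
Area ratio A_h/A_s = d_o²(1−k²)/d_s² = (1−k²)/(1−k⁴)^(2/3) = 0.4564.
Mass saving = 1 − 0.4564 = 54.4 %.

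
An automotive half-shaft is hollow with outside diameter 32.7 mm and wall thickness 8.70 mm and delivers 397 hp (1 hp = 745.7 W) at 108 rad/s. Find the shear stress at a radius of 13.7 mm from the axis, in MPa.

ω = 108 rad/s, so T = P/ω = 397×745.7 / 108.0 = 2741 N·m.
J = π(d_o⁴ − d_i⁴)/32 = π(0.0327⁴ − 0.0153⁴)/32 = 1.069×10^-7 m⁴.
Shear stress varies linearly with radius: τ = T·r/J = 2741 × 0.0137 / 1.069×10^-7 = 3.514×10^8 Pa.

351 MPa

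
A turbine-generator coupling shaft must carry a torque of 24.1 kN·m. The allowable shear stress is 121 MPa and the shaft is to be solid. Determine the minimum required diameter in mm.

For a solid shaft τ_max = 16T/(πd³), so d = (16T/(π τ_allow))^(1/3) = (16·24100/(π·1.21×10^8))^(1/3) = 0.1005 m.

100 mm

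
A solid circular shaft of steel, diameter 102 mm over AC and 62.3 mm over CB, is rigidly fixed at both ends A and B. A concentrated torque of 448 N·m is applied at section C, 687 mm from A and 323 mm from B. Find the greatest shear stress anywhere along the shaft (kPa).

2160 kPa

Compatibility: T_A·a/J_AC = T_B·b/J_CB with T_A + T_B = T₀.
J_AC = 1.06×10^-5 m⁴, J_CB = 1.48×10^-6 m⁴, so T_A = T₀·(J_AC/a)/((J_AC/a)+(J_CB/b)) = 345.7 N·m, T_B = 102.3 N·m.
τ in each portion: τ_AC = 1.66×10^6 Pa, τ_CB = 2.16×10^6 Pa; maximum is in CB.
τ_max = T_CB·r/J = 102.3·0.0311/1.48×10^-6 = 2.155×10^6 Pa.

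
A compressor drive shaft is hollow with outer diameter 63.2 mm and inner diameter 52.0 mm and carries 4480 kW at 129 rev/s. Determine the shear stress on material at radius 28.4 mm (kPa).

185000 kPa

ω = 2π·129 = 810.5 rad/s, so T = P/ω = 4480×10³ / 810.5 = 5527 N·m.
J = π(d_o⁴ − d_i⁴)/32 = π(0.0632⁴ − 0.0520⁴)/32 = 8.485×10^-7 m⁴.
Shear stress varies linearly with radius: τ = T·r/J = 5527 × 0.0284 / 8.485×10^-7 = 1.850×10^8 Pa.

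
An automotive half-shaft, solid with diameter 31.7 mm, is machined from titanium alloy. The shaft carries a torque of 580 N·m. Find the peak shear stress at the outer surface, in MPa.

J = πd⁴/32 = π(0.0317)⁴/32 = 9.914×10^-8 m⁴.
τ_max = T·r/J = 580.0 × 0.0158 / 9.914×10^-8 = 9.273×10^7 Pa.

92.7 MPa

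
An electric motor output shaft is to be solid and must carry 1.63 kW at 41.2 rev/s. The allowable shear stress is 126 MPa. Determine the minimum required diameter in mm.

6.34 mm

ω = 2π·41.2 = 258.9 rad/s, so T = P/ω = 1.63×10³ / 258.9 = 6.297 N·m.
For a solid shaft τ_max = 16T/(πd³), so d = (16T/(π τ_allow))^(1/3) = (16·6.297/(π·1.26×10^8))^(1/3) = 0.006337 m.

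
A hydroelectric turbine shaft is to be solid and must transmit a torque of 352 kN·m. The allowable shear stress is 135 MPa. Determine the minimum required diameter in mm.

237 mm

For a solid shaft τ_max = 16T/(πd³), so d = (16T/(π τ_allow))^(1/3) = (16·352000/(π·1.35×10^8))^(1/3) = 0.2368 m.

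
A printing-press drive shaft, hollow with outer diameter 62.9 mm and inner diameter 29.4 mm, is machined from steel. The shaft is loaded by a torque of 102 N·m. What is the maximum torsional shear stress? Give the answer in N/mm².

2.19 N/mm²

J = π(d_o⁴ − d_i⁴)/32 = π(0.0629⁴ − 0.0294⁴)/32 = 1.463×10^-6 m⁴.
τ_max = T·r/J = 102.0 × 0.0314 / 1.463×10^-6 = 2.192×10^6 Pa.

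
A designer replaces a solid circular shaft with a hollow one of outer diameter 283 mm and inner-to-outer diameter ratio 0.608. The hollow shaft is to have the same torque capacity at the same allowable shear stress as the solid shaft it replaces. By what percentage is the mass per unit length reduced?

Equal τ_max and T ⇒ the solid shaft needs d_s³ = d_o³(1−k⁴), so d_s = 283·(1−0.608⁴)^(1/3) = 269.5 mm.
Area ratio A_h/A_s = d_o²(1−k²)/d_s² = (1−k²)/(1−k⁴)^(2/3) = 0.6952.
Mass saving = 1 − 0.6952 = 30.5 %.

30.5 %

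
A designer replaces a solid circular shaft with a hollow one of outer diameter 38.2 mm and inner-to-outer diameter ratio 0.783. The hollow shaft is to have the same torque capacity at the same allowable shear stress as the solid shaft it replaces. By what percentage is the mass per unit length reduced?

Equal τ_max and T ⇒ the solid shaft needs d_s³ = d_o³(1−k⁴), so d_s = 38.2·(1−0.783⁴)^(1/3) = 32.65 mm.
Area ratio A_h/A_s = d_o²(1−k²)/d_s² = (1−k²)/(1−k⁴)^(2/3) = 0.5298.
Mass saving = 1 − 0.5298 = 47.0 %.

47.0 %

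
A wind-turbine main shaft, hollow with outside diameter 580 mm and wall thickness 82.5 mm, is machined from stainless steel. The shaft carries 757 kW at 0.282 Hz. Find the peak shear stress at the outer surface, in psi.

2190 psi

ω = 2π·0.282 = 1.772 rad/s, so T = P/ω = 757×10³ / 1.772 = 427200 N·m.
J = π(d_o⁴ − d_i⁴)/32 = π(0.580⁴ − 0.415⁴)/32 = 8.198×10^-3 m⁴.
τ_max = T·r/J = 427200 × 0.290 / 8.198×10^-3 = 1.511×10^7 Pa.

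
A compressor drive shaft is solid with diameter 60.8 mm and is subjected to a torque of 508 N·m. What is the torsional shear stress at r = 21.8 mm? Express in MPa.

8.25 MPa

J = πd⁴/32 = π(0.0608)⁴/32 = 1.342×10^-6 m⁴.
Shear stress varies linearly with radius: τ = T·r/J = 508.0 × 0.0218 / 1.342×10^-6 = 8.255×10^6 Pa.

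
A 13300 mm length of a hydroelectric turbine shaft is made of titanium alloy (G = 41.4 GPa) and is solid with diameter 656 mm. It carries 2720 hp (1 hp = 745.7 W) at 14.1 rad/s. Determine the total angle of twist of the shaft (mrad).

2.54 mrad

ω = 14.1 rad/s, so T = P/ω = 2720×745.7 / 14.10 = 143900 N·m.
J = πd⁴/32 = π(0.656)⁴/32 = 0.01818 m⁴.
θ = T·L/(G·J) = 143900 × 13.3 / (41.4×10⁹ × 0.01818) = 2.542×10^-3 rad.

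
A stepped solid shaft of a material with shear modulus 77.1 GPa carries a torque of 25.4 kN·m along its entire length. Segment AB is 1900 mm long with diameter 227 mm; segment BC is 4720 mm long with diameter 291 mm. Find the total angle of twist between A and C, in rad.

0.00461 rad

J_AB = π(0.227)⁴/32 = 2.61×10^-4 m⁴; J_BC = π(0.291)⁴/32 = 7.04×10^-4 m⁴.
θ = (T/G)·Σ L_i/J_i = (25400/77.1×10⁹)·(1.90/2.61×10^-4 + 4.72/7.04×10^-4) = 4.610×10^-3 rad.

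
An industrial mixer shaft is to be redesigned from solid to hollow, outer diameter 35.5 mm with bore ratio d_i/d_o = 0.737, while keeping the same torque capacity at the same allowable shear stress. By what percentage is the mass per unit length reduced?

Equal τ_max and T ⇒ the solid shaft needs d_s³ = d_o³(1−k⁴), so d_s = 35.5·(1−0.737⁴)^(1/3) = 31.59 mm.
Area ratio A_h/A_s = d_o²(1−k²)/d_s² = (1−k²)/(1−k⁴)^(2/3) = 0.5767.
Mass saving = 1 − 0.5767 = 42.3 %.

42.3 %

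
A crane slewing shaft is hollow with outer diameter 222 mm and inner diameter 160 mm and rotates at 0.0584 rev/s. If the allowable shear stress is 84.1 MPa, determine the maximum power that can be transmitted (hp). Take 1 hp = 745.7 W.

J = π(d_o⁴ − d_i⁴)/32 = π(0.222⁴ − 0.160⁴)/32 = 1.741×10^-4 m⁴.
T_max = τ_allow·J/r = 8.41×10^7 × 1.741×10^-4 / 0.111 = 131900 N·m.
ω = 2π·0.0584 = 0.3669 rad/s, so P_max = T_max·ω = 4.841×10^4 W.

64.9 hp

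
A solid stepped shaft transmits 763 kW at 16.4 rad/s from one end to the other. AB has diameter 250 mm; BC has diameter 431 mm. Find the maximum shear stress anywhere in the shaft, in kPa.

15200 kPa

ω = 16.4 rad/s, so T = P/ω = 763×10³ / 16.40 = 46520 N·m.
Under the same torque, τ_max = 16T/(πd³) is largest where d is smallest — segment AB (d = 250 mm).
τ_max = 16·46520/(π·(0.250)³) = 1.516×10^7 Pa.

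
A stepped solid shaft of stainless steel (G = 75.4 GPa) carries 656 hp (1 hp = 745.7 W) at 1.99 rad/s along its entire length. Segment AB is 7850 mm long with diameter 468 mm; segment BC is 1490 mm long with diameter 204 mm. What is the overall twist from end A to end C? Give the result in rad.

ω = 1.99 rad/s, so T = P/ω = 656×745.7 / 1.990 = 245800 N·m.
J_AB = π(0.468)⁴/32 = 4.71×10^-3 m⁴; J_BC = π(0.204)⁴/32 = 1.70×10^-4 m⁴.
θ = (T/G)·Σ L_i/J_i = (245800/75.4×10⁹)·(7.85/4.71×10^-3 + 1.49/1.70×10^-4) = 0.03400 rad.

0.0340 rad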